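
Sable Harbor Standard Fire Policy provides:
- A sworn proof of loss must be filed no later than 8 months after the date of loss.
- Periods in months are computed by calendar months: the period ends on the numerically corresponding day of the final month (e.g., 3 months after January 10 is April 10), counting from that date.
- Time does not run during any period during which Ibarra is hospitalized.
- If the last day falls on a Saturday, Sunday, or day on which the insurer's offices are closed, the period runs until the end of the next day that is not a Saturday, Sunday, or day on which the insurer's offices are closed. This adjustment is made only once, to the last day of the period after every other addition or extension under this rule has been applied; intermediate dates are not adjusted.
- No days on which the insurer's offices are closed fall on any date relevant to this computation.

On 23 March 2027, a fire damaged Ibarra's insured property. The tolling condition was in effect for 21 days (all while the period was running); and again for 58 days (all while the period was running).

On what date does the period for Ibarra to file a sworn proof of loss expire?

8 months after 23 March 2027 is November 23, 2027.
Tolling adds 21 days: November 23, 2027 + 21 days = December 14, 2027.
Tolling adds 58 days: December 14, 2027 + 58 days = February 10, 2028.
February 10, 2028 is a Thursday and not a day on which the insurer's offices are closed, so no extension applies.

February 10, 2028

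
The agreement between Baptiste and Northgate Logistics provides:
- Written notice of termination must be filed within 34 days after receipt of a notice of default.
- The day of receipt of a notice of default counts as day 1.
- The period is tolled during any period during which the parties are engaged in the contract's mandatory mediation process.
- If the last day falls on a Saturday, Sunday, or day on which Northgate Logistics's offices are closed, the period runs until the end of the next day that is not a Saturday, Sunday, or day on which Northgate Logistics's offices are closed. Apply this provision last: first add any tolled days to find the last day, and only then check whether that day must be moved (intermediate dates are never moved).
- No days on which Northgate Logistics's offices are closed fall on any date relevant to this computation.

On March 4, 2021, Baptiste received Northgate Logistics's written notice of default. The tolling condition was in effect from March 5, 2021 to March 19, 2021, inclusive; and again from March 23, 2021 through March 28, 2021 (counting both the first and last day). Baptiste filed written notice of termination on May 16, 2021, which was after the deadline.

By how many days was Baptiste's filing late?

19 days

Counting March 4, 2021 as day 1, day 34 is April 6, 2021.
From March 5, 2021 through March 19, 2021 inclusive is 15 days; tolling adds 15 days: April 6, 2021 + 15 days = April 21, 2021.
From March 23, 2021 through March 28, 2021 inclusive is 6 days; tolling adds 6 days: April 21, 2021 + 6 days = April 27, 2021.
April 27, 2021 is a Tuesday and not a day on which Northgate Logistics's offices are closed, so no extension applies.
The deadline is April 27, 2021; from April 27, 2021 to May 16, 2021 is 19 days.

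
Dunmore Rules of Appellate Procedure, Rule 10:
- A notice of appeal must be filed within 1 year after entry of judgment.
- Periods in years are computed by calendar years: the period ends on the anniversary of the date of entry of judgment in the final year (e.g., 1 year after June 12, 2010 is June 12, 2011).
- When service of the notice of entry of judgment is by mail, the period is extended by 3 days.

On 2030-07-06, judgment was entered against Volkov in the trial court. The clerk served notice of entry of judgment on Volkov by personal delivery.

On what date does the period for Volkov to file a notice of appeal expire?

July 6, 2031

1 year after 2030-07-06 is July 6, 2031.
Service was not by mail, so no mail extension applies.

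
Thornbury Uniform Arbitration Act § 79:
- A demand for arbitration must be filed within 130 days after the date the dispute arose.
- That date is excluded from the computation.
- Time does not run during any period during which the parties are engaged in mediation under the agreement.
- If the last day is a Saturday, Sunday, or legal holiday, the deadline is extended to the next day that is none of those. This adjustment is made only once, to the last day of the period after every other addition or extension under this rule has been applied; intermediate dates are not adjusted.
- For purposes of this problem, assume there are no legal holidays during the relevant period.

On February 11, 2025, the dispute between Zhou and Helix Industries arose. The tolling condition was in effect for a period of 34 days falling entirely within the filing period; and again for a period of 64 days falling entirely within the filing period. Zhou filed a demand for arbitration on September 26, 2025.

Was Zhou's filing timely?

Yes

130 days after February 11, 2025 is June 21, 2025.
Tolling adds 34 days: June 21, 2025 + 34 days = July 25, 2025.
Tolling adds 64 days: July 25, 2025 + 64 days = September 27, 2025.
September 27, 2025 is Saturday; September 28, 2025 is Sunday. The next qualifying day is September 29, 2025.
The deadline is September 29, 2025; the filing on September 26, 2025 is on or before that date.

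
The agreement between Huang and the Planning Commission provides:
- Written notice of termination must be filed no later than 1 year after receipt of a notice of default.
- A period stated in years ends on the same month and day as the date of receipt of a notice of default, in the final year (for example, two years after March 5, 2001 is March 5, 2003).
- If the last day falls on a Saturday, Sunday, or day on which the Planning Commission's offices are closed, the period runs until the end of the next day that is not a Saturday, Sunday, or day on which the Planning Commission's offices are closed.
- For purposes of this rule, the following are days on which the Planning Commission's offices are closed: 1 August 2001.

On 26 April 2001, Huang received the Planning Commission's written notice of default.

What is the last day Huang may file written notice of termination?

1 year after 26 April 2001 is April 26, 2002.
April 26, 2002 is a Friday and not a day on which the Planning Commission's offices are closed, so no extension applies.

April 26, 2002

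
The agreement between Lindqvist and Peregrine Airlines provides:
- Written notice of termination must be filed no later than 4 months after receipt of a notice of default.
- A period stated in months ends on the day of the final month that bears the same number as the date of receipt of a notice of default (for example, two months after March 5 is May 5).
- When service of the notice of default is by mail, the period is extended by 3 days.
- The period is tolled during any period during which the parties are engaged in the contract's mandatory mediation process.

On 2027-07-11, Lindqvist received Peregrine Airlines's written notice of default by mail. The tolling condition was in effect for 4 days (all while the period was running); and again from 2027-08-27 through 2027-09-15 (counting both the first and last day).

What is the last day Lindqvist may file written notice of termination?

4 months after 2027-07-11 is November 11, 2027.
Service was by mail, adding 3 days: November 11, 2027 + 3 days = November 14, 2027.
Tolling adds 4 days: November 14, 2027 + 4 days = November 18, 2027.
From August 27, 2027 through September 15, 2027 inclusive is 20 days; tolling adds 20 days: November 18, 2027 + 20 days = December 8, 2027.

December 8, 2027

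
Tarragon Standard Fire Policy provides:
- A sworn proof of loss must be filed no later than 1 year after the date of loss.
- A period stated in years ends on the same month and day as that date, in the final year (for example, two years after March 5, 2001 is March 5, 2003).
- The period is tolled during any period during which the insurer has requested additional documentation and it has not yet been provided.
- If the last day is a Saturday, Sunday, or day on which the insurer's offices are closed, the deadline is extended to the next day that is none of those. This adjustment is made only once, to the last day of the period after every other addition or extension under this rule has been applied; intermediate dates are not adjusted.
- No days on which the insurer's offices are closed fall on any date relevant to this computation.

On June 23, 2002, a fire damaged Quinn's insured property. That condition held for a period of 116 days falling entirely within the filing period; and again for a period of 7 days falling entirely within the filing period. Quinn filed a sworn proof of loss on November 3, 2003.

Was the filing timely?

1 year after June 23, 2002 is June 23, 2003.
Tolling adds 116 days: June 23, 2003 + 116 days = October 17, 2003.
Tolling adds 7 days: October 17, 2003 + 7 days = October 24, 2003.
October 24, 2003 is a Friday and not a day on which the insurer's offices are closed, so no extension applies.
The deadline is October 24, 2003; the filing on November 3, 2003 is after that date.

No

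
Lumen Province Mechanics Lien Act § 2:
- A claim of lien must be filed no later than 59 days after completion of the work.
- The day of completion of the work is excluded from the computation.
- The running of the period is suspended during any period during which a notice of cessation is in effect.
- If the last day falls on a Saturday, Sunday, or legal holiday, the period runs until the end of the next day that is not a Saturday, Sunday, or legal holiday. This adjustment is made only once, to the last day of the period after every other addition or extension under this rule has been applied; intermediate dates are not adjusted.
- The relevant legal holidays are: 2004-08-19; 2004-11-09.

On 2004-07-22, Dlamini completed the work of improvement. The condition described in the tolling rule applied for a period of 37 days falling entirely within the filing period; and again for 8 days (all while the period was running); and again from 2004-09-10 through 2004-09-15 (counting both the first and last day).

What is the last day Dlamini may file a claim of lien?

59 days after 2004-07-22 is September 19, 2004.
Tolling adds 37 days: September 19, 2004 + 37 days = October 26, 2004.
Tolling adds 8 days: October 26, 2004 + 8 days = November 3, 2004.
From September 10, 2004 through September 15, 2004 inclusive is 6 days; tolling adds 6 days: November 3, 2004 + 6 days = November 9, 2004.
November 9, 2004 is a listed holiday. The next qualifying day is November 10, 2004.

November 10, 2004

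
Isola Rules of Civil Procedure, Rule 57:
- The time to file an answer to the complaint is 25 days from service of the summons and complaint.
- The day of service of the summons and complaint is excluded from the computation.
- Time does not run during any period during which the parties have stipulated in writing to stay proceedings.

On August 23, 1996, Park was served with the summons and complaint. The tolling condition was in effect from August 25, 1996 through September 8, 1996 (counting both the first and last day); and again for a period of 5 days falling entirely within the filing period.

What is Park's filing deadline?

October 7, 1996

25 days after August 23, 1996 is September 17, 1996.
From August 25, 1996 through September 8, 1996 inclusive is 15 days; tolling adds 15 days: September 17, 1996 + 15 days = October 2, 1996.
Tolling adds 5 days: October 2, 1996 + 5 days = October 7, 1996.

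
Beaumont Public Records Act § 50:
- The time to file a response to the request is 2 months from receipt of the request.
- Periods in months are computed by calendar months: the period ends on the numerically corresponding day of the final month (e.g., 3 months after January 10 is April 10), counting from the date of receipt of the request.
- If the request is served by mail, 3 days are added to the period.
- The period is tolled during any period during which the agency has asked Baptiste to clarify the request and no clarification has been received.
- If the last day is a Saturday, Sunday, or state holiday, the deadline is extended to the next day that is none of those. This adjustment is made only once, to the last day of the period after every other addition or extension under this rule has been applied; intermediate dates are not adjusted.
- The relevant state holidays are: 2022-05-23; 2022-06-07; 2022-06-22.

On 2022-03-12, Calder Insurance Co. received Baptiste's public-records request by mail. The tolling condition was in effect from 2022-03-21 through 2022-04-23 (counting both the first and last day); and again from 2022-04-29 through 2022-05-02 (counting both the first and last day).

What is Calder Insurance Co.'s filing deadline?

June 23, 2022

2 months after 2022-03-12 is May 12, 2022.
Service was by mail, adding 3 days: May 12, 2022 + 3 days = May 15, 2022.
From March 21, 2022 through April 23, 2022 inclusive is 34 days; tolling adds 34 days: May 15, 2022 + 34 days = June 18, 2022.
From April 29, 2022 through May 2, 2022 inclusive is 4 days; tolling adds 4 days: June 18, 2022 + 4 days = June 22, 2022.
June 22, 2022 is a listed holiday. The next qualifying day is June 23, 2022.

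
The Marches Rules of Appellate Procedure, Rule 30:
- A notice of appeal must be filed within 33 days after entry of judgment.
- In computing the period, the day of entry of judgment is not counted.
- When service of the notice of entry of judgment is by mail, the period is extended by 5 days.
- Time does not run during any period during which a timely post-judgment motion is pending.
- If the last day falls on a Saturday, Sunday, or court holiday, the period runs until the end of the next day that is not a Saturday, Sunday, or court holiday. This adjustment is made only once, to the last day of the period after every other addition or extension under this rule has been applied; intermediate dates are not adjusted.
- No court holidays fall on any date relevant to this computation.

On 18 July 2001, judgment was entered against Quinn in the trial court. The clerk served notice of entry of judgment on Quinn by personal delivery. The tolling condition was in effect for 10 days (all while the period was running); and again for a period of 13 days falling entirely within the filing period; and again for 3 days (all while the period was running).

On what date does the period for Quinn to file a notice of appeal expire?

September 17, 2001

33 days after 18 July 2001 is August 20, 2001.
Service was not by mail, so no mail extension applies.
Tolling adds 10 days: August 20, 2001 + 10 days = August 30, 2001.
Tolling adds 13 days: August 30, 2001 + 13 days = September 12, 2001.
Tolling adds 3 days: September 12, 2001 + 3 days = September 15, 2001.
September 15, 2001 is Saturday; September 16, 2001 is Sunday. The next qualifying day is September 17, 2001.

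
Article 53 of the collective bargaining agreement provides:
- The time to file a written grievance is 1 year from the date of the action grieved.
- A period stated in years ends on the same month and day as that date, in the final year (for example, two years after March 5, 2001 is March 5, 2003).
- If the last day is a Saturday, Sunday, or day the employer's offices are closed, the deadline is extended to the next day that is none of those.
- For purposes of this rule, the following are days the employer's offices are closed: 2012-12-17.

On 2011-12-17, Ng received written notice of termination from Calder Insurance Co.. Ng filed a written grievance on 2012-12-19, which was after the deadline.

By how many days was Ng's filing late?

1 year after 2011-12-17 is December 17, 2012.
December 17, 2012 is a listed holiday. The next qualifying day is December 18, 2012.
The deadline is December 18, 2012; from December 18, 2012 to December 19, 2012 is 1 days.

1 day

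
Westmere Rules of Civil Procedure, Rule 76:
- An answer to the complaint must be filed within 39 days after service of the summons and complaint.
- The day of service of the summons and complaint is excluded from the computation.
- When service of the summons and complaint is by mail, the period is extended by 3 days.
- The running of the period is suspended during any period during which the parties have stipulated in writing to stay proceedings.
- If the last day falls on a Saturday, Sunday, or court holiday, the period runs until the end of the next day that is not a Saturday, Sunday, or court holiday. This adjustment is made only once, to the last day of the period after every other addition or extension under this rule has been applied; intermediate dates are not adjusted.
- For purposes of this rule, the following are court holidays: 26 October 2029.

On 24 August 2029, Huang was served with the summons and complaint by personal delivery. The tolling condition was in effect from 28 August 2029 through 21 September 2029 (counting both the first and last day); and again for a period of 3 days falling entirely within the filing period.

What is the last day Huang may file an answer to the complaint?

39 days after 24 August 2029 is October 2, 2029.
Service was not by mail, so no mail extension applies.
From August 28, 2029 through September 21, 2029 inclusive is 25 days; tolling adds 25 days: October 2, 2029 + 25 days = October 27, 2029.
Tolling adds 3 days: October 27, 2029 + 3 days = October 30, 2029.
October 30, 2029 is a Tuesday and not a court holiday, so no extension applies.

October 30, 2029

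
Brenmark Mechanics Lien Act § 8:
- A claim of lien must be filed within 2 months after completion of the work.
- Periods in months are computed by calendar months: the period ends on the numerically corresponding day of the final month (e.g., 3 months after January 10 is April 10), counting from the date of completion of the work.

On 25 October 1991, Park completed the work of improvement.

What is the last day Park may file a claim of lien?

2 months after 25 October 1991 is December 25, 1991.

December 25, 1991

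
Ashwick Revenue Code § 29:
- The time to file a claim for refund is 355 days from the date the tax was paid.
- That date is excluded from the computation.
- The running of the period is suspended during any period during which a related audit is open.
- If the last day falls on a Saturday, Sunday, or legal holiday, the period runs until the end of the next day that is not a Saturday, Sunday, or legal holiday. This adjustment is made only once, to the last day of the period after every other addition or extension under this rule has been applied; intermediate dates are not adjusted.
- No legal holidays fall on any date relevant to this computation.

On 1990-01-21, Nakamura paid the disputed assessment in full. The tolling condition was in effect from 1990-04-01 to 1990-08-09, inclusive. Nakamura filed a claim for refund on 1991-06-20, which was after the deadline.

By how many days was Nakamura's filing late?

355 days after 1990-01-21 is January 11, 1991.
From April 1, 1990 through August 9, 1990 inclusive is 131 days; tolling adds 131 days: January 11, 1991 + 131 days = May 22, 1991.
May 22, 1991 is a Wednesday and not a legal holiday, so no extension applies.
The deadline is May 22, 1991; from May 22, 1991 to June 20, 1991 is 29 days.

29 days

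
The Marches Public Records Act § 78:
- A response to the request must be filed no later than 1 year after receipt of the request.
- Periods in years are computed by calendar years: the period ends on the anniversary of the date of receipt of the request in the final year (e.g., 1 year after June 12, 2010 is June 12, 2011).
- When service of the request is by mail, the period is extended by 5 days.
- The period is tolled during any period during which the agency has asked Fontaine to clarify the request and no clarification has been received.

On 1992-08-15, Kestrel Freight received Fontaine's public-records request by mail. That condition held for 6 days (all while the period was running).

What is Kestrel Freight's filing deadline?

August 26, 1993

1 year after 1992-08-15 is August 15, 1993.
Service was by mail, adding 5 days: August 15, 1993 + 5 days = August 20, 1993.
Tolling adds 6 days: August 20, 1993 + 6 days = August 26, 1993.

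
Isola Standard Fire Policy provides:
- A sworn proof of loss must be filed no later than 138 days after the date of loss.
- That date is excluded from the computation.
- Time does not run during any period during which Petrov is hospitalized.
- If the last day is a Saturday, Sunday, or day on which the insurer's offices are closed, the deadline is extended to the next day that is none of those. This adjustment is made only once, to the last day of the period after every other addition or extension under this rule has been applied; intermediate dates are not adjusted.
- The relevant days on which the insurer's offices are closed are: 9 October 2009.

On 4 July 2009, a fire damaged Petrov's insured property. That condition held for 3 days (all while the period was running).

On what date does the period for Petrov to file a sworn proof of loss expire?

November 23, 2009

138 days after 4 July 2009 is November 19, 2009.
Tolling adds 3 days: November 19, 2009 + 3 days = November 22, 2009.
November 22, 2009 is Sunday. The next qualifying day is November 23, 2009.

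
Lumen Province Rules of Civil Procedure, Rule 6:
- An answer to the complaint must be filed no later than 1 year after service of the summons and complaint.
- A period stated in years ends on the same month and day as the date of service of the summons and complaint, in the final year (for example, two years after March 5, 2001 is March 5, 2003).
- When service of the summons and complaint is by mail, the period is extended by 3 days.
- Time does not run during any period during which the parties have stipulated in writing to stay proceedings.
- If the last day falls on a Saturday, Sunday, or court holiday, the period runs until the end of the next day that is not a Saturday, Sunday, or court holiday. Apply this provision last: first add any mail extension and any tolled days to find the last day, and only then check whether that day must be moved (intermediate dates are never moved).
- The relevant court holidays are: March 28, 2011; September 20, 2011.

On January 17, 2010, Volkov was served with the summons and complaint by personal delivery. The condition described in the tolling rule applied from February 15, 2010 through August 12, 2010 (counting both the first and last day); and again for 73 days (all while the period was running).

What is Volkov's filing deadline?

September 26, 2011

1 year after January 17, 2010 is January 17, 2011.
Service was not by mail, so no mail extension applies.
From February 15, 2010 through August 12, 2010 inclusive is 179 days; tolling adds 179 days: January 17, 2011 + 179 days = July 15, 2011.
Tolling adds 73 days: July 15, 2011 + 73 days = September 26, 2011.
September 26, 2011 is a Monday and not a court holiday, so no extension applies.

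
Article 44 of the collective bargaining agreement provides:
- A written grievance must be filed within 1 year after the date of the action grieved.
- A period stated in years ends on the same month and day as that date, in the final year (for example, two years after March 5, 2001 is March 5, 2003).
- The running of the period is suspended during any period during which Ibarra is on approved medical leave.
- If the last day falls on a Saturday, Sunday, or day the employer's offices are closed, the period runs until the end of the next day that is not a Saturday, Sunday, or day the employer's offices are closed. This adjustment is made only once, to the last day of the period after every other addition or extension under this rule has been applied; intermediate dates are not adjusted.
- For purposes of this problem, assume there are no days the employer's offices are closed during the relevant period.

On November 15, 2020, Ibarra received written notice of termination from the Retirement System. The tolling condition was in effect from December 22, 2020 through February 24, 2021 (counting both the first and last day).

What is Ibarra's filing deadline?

1 year after November 15, 2020 is November 15, 2021.
From December 22, 2020 through February 24, 2021 inclusive is 65 days; tolling adds 65 days: November 15, 2021 + 65 days = January 19, 2022.
January 19, 2022 is a Wednesday and not a day the employer's offices are closed, so no extension applies.

January 19, 2022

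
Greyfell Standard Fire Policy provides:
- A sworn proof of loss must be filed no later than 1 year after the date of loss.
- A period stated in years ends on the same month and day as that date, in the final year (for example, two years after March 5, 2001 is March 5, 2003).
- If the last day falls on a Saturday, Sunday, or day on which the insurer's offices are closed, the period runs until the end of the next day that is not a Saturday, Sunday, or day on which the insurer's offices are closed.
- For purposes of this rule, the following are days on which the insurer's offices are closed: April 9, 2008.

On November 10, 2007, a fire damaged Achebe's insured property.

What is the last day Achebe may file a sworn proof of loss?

1 year after November 10, 2007 is November 10, 2008.
November 10, 2008 is a Monday and not a day on which the insurer's offices are closed, so no extension applies.

November 10, 2008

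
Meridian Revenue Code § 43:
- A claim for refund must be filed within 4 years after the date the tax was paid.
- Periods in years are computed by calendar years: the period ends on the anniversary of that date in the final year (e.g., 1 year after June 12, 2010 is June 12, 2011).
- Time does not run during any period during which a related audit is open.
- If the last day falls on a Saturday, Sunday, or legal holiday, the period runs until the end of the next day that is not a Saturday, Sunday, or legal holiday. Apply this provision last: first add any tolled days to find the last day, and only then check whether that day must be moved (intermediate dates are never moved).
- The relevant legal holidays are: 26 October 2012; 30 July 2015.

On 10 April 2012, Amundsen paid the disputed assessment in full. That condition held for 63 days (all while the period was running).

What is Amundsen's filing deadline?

June 13, 2016

4 years after 10 April 2012 is April 10, 2016.
Tolling adds 63 days: April 10, 2016 + 63 days = June 12, 2016.
June 12, 2016 is Sunday. The next qualifying day is June 13, 2016.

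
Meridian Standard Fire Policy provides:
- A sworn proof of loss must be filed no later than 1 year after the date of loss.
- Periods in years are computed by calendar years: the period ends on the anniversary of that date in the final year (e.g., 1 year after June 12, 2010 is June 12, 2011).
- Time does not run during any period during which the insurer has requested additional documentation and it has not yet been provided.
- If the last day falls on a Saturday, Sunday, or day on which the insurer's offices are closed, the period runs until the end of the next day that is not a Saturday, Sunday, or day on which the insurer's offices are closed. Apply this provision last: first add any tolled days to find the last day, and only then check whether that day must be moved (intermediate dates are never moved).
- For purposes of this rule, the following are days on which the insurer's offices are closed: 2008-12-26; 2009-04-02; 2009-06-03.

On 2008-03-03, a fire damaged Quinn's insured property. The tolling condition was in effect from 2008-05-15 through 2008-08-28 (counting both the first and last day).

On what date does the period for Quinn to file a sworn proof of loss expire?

1 year after 2008-03-03 is March 3, 2009.
From May 15, 2008 through August 28, 2008 inclusive is 106 days; tolling adds 106 days: March 3, 2009 + 106 days = June 17, 2009.
June 17, 2009 is a Wednesday and not a day on which the insurer's offices are closed, so no extension applies.

June 17, 2009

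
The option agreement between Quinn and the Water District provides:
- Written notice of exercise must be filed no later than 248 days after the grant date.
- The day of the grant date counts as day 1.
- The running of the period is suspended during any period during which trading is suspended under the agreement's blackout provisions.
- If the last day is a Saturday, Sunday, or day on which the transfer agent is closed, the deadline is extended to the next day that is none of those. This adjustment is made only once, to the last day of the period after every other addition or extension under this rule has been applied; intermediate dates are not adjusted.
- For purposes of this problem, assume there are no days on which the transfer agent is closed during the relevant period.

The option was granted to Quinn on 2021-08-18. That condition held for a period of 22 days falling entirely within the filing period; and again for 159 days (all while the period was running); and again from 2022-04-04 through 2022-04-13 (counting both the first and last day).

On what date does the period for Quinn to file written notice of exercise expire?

Counting 2021-08-18 as day 1, day 248 is April 22, 2022.
Tolling adds 22 days: April 22, 2022 + 22 days = May 14, 2022.
Tolling adds 159 days: May 14, 2022 + 159 days = October 20, 2022.
From April 4, 2022 through April 13, 2022 inclusive is 10 days; tolling adds 10 days: October 20, 2022 + 10 days = October 30, 2022.
October 30, 2022 is Sunday. The next qualifying day is October 31, 2022.

October 31, 2022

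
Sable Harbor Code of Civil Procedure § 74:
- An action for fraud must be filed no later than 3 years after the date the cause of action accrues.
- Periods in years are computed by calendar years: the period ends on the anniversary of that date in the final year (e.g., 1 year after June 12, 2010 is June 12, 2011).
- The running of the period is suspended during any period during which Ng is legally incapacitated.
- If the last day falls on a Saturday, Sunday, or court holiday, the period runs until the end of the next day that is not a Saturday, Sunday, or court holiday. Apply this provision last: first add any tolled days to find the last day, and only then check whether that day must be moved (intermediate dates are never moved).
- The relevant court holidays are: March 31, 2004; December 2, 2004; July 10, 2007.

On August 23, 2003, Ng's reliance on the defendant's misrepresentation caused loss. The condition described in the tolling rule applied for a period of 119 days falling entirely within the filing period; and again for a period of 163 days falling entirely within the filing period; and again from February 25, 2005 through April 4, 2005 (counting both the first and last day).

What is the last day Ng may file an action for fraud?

July 11, 2007

3 years after August 23, 2003 is August 23, 2006.
Tolling adds 119 days: August 23, 2006 + 119 days = December 20, 2006.
Tolling adds 163 days: December 20, 2006 + 163 days = June 1, 2007.
From February 25, 2005 through April 4, 2005 inclusive is 39 days; tolling adds 39 days: June 1, 2007 + 39 days = July 10, 2007.
July 10, 2007 is a listed holiday. The next qualifying day is July 11, 2007.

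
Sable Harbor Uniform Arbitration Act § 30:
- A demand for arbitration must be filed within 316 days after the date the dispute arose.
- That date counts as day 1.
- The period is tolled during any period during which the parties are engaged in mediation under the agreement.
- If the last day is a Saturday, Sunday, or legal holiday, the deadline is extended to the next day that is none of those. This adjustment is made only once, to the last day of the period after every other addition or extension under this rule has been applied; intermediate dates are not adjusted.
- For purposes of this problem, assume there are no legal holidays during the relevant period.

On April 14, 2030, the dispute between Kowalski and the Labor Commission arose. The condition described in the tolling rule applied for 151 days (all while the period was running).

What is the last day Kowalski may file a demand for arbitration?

July 24, 2031

Counting April 14, 2030 as day 1, day 316 is February 23, 2031.
Tolling adds 151 days: February 23, 2031 + 151 days = July 24, 2031.
July 24, 2031 is a Thursday and not a legal holiday, so no extension applies.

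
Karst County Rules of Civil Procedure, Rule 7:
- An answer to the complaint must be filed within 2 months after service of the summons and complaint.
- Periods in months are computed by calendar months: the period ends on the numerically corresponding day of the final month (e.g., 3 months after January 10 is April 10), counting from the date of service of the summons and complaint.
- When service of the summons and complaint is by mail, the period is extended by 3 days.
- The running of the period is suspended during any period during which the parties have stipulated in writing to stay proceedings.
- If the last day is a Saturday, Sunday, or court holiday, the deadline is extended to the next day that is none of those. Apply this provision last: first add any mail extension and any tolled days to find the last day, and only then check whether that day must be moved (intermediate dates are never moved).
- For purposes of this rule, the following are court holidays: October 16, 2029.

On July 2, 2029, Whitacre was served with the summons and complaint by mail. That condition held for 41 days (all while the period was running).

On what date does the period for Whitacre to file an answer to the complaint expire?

October 17, 2029

2 months after July 2, 2029 is September 2, 2029.
Service was by mail, adding 3 days: September 2, 2029 + 3 days = September 5, 2029.
Tolling adds 41 days: September 5, 2029 + 41 days = October 16, 2029.
October 16, 2029 is a listed holiday. The next qualifying day is October 17, 2029.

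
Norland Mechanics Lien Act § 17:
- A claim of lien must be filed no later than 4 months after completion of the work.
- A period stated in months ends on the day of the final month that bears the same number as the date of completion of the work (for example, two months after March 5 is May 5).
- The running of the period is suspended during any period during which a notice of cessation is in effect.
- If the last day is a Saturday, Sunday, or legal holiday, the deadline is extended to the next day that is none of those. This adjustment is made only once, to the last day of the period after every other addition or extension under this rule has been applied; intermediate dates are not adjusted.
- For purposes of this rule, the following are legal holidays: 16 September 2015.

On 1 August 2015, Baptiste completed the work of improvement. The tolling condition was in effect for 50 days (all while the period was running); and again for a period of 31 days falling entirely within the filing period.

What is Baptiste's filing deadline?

February 22, 2016

4 months after 1 August 2015 is December 1, 2015.
Tolling adds 50 days: December 1, 2015 + 50 days = January 20, 2016.
Tolling adds 31 days: January 20, 2016 + 31 days = February 20, 2016.
February 20, 2016 is Saturday; February 21, 2016 is Sunday. The next qualifying day is February 22, 2016.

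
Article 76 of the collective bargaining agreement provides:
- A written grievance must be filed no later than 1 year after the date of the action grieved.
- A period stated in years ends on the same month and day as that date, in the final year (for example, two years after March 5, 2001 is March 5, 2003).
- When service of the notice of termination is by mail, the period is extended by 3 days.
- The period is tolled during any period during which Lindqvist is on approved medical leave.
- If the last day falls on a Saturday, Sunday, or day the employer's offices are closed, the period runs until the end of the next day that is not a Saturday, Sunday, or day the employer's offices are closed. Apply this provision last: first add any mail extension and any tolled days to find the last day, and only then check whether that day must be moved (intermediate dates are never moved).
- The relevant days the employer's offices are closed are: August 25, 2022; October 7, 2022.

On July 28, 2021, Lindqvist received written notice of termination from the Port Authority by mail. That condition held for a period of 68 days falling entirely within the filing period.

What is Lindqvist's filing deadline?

1 year after July 28, 2021 is July 28, 2022.
Service was by mail, adding 3 days: July 28, 2022 + 3 days = July 31, 2022.
Tolling adds 68 days: July 31, 2022 + 68 days = October 7, 2022.
October 7, 2022 is a listed holiday; October 8, 2022 is Saturday; October 9, 2022 is Sunday. The next qualifying day is October 10, 2022.

October 10, 2022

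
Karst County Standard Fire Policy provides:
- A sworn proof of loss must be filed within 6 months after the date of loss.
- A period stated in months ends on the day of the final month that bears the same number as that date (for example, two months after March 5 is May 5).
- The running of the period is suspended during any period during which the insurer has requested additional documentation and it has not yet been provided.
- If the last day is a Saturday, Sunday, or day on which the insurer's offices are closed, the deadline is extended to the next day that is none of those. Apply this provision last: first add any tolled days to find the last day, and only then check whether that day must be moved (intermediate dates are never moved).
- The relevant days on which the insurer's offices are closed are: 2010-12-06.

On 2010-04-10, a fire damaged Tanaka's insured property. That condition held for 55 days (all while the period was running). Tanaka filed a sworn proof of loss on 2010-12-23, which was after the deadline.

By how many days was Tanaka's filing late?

16 days

6 months after 2010-04-10 is October 10, 2010.
Tolling adds 55 days: October 10, 2010 + 55 days = December 4, 2010.
December 4, 2010 is Saturday; December 5, 2010 is Sunday; December 6, 2010 is a listed holiday. The next qualifying day is December 7, 2010.
The deadline is December 7, 2010; from December 7, 2010 to December 23, 2010 is 16 days.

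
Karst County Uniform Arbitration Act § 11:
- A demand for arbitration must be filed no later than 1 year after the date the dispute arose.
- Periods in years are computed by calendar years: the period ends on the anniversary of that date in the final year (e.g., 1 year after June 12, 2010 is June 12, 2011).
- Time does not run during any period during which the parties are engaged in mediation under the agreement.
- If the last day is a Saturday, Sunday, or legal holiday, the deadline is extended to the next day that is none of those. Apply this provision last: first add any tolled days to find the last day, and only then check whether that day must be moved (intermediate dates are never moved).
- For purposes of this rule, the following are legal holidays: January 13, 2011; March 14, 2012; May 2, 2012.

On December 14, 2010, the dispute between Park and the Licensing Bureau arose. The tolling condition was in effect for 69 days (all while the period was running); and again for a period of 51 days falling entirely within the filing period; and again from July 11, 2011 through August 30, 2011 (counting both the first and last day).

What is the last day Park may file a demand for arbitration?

1 year after December 14, 2010 is December 14, 2011.
Tolling adds 69 days: December 14, 2011 + 69 days = February 21, 2012.
Tolling adds 51 days: February 21, 2012 + 51 days = April 12, 2012.
From July 11, 2011 through August 30, 2011 inclusive is 51 days; tolling adds 51 days: April 12, 2012 + 51 days = June 2, 2012.
June 2, 2012 is Saturday; June 3, 2012 is Sunday. The next qualifying day is June 4, 2012.

June 4, 2012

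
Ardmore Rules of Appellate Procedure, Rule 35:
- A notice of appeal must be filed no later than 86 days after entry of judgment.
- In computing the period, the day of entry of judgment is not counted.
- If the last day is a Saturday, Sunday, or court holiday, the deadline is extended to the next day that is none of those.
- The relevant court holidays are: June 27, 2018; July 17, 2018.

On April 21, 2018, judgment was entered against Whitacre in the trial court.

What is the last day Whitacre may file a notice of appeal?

86 days after April 21, 2018 is July 16, 2018.
July 16, 2018 is a Monday and not a court holiday, so no extension applies.

July 16, 2018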